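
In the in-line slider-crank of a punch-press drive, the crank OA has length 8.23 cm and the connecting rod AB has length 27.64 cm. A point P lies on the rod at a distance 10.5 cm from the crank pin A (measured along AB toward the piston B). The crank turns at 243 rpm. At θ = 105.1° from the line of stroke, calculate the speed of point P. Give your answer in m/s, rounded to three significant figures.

1.99

ω = 25.45 rad/s.  Crank-pin speed |V_A| = rω = 2.0943 m/s, perpendicular to OA.
Rod angle: sinφ = −(r/L) sinθ ⇒ φ = -16.707°; ω_rod = −rω cosθ/√(L²−r²sin²θ) = +2.0608 rad/s.
V_P = V_A + ω_rod × AP, with AP = 0.105 m along the rod.
Components: V_Px = −rω sinθ − a·ω_rod·sinφ = -1.9598 m/s;  V_Py = rω cosθ + a·ω_rod·cosφ = -0.33832 m/s.
|V_P| = √(V_Px² + V_Py²) = 1.9888 m/s.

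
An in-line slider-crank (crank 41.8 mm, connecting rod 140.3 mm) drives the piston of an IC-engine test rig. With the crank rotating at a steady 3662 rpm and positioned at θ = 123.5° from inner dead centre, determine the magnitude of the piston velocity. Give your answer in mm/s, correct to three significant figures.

ω = 2π·3662/60 = 383.5 rad/s
For an in-line slider-crank, x = r cosθ + √(L² − r² sin²θ), so v = −rω sinθ·[1 + r cosθ/√(L² − r² sin²θ)].
With r = 0.0418 m, L = 0.1403 m, θ = 123.5°: √(L² − r² sin²θ) = 0.1359 m.
v = −0.0418·383.5·0.83389·[1 + 0.0418·-0.55194/0.1359] = -11.098 m/s.
|v| = 11.098 m/s = 11098 mm/s.

11100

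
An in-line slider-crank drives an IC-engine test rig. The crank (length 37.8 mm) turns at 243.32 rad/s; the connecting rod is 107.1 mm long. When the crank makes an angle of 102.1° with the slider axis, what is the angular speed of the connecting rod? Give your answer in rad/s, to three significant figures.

19.2

ω = 243.3 rad/s
The rod makes angle φ with the slider axis where L sinφ = r sinθ; differentiating, L cosφ·φ̇ = r ω cosθ.
L cosφ = √(L² − r² sin²θ) = 0.10052 m.
|ω_rod| = r ω |cosθ| / √(L² − r² sin²θ) = 0.0378·243.3·0.20962/0.10052 = 19.18 rad/s.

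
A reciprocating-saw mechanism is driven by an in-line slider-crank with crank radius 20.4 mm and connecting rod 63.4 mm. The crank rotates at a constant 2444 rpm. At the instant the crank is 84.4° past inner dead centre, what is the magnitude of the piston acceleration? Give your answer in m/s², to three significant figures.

314

ω = 2π·2444/60 = 255.9 rad/s
x(θ) = r cosθ + √(L² − r² sin²θ); with ω constant, a = ω²·d²x/dθ².
d²x/dθ² = −r cosθ − r²(cos2θ)/√u − r⁴ sin²2θ/(4u^{3/2}),  u = L² − r² sin²θ = 0.00360736 m².
Substituting r = 0.0204 m, L = 0.0634 m, θ = 84.4°: d²x/dθ² = +0.0047987 m.
a = ω²·d²x/dθ² = (255.9)²·(+0.0047987) = +314.33 m/s²;  |a| = 314.33 m/s².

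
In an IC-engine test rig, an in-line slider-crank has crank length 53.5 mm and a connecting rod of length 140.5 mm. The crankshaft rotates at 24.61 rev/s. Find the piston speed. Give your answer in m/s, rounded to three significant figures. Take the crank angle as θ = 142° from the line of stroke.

ω = 2π·24.6 = 154.6 rad/s
For an in-line slider-crank, x = r cosθ + √(L² − r² sin²θ), so v = −rω sinθ·[1 + r cosθ/√(L² − r² sin²θ)].
With r = 0.0535 m, L = 0.1405 m, θ = 142°: √(L² − r² sin²θ) = 0.13658 m.
v = −0.0535·154.6·0.61566·[1 + 0.0535·-0.78801/0.13658] = -3.5211 m/s.
|v| = 3.5211 m/s.

3.52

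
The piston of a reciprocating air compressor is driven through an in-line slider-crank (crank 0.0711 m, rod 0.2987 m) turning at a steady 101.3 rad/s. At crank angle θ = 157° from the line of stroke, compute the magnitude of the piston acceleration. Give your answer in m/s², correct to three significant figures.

549

ω = 101.3 rad/s
x(θ) = r cosθ + √(L² − r² sin²θ); with ω constant, a = ω²·d²x/dθ².
d²x/dθ² = −r cosθ − r²(cos2θ)/√u − r⁴ sin²2θ/(4u^{3/2}),  u = L² − r² sin²θ = 0.0884499 m².
Substituting r = 0.0711 m, L = 0.2987 m, θ = 157°: d²x/dθ² = +0.053515 m.
a = ω²·d²x/dθ² = (101.3)²·(+0.053515) = +549.15 m/s²;  |a| = 549.15 m/s².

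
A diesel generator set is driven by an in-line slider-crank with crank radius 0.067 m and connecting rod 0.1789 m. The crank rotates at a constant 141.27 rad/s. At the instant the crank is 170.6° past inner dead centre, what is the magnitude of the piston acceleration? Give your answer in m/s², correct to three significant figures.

842

ω = 141.3 rad/s
x(θ) = r cosθ + √(L² − r² sin²θ); with ω constant, a = ω²·d²x/dθ².
d²x/dθ² = −r cosθ − r²(cos2θ)/√u − r⁴ sin²2θ/(4u^{3/2}),  u = L² − r² sin²θ = 0.0318855 m².
Substituting r = 0.067 m, L = 0.1789 m, θ = 170.6°: d²x/dθ² = +0.04221 m.
a = ω²·d²x/dθ² = (141.3)²·(+0.04221) = +842.4 m/s²;  |a| = 842.4 m/s².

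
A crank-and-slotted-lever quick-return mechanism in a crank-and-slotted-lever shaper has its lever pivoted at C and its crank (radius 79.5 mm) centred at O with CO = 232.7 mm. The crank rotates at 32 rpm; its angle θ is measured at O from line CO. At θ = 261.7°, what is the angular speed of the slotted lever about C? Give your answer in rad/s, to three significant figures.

0.222

ω = 3.351 rad/s (from 32 rpm).
Crank pin A relative to C: A = (d + r cosθ, r sinθ); lever angle φ = atan2(r sinθ, d + r cosθ).
Differentiating tanφ: φ̇ = rω(d cosθ + r)/(d² + r² + 2dr cosθ).
d² + r² + 2dr cosθ = |CA|² = 0.0551285 m²;  d cosθ + r = +0.045908 m.
|ω_lever| = |0.0795·3.351·+0.045908| / 0.0551285 = 0.22185 rad/s.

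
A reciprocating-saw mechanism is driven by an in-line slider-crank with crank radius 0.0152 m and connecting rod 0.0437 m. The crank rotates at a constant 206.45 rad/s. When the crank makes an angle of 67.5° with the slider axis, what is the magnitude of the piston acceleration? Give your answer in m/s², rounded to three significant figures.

ω = 206.4 rad/s
x(θ) = r cosθ + √(L² − r² sin²θ); with ω constant, a = ω²·d²x/dθ².
d²x/dθ² = −r cosθ − r²(cos2θ)/√u − r⁴ sin²2θ/(4u^{3/2}),  u = L² − r² sin²θ = 0.00171249 m².
Substituting r = 0.0152 m, L = 0.0437 m, θ = 67.5°: d²x/dθ² = -0.0019631 m.
a = ω²·d²x/dθ² = (206.4)²·(-0.0019631) = -83.671 m/s²;  |a| = 83.671 m/s².

83.7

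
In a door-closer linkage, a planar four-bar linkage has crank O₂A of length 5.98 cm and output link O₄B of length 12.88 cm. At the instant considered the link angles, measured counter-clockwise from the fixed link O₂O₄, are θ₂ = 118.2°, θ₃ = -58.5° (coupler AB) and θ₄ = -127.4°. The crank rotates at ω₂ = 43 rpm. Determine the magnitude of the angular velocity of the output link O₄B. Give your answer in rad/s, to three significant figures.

ω₂ = 4.503 rad/s (from 43 rpm).
Differentiating the loop-closure r₂e^{iθ₂}+r₃e^{iθ₃}=r₁+r₄e^{iθ₄} gives r₂ω₂e^{iθ₂}+r₃ω₃e^{iθ₃}=r₄ω₄e^{iθ₄}.
Eliminating the other unknown: ω₄ = r₂ω₂ sin(θ₂−θ₃) / [r₄ sin(θ₄−θ₃)].
Numerator sine = +0.05756; denominator sine = -0.93295.
Result = 0.0598·4.503·(+0.05756) / (0.1288·(-0.93295)) = -0.129 rad/s; magnitude 0.129 rad/s.

0.129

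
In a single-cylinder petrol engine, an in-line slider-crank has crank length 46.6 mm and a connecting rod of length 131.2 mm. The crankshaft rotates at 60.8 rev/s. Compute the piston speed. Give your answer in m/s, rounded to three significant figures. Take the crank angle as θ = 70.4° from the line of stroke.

18.9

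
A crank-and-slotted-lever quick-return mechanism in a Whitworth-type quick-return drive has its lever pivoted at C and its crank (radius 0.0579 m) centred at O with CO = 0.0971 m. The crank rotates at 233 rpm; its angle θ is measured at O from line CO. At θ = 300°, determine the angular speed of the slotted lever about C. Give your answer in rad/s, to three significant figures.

8.17

ω = 24.4 rad/s (from 233 rpm).
Crank pin A relative to C: A = (d + r cosθ, r sinθ); lever angle φ = atan2(r sinθ, d + r cosθ).
Differentiating tanφ: φ̇ = rω(d cosθ + r)/(d² + r² + 2dr cosθ).
d² + r² + 2dr cosθ = |CA|² = 0.0184029 m²;  d cosθ + r = +0.10645 m.
|ω_lever| = |0.0579·24.4·+0.10645| / 0.0184029 = 8.1719 rad/s.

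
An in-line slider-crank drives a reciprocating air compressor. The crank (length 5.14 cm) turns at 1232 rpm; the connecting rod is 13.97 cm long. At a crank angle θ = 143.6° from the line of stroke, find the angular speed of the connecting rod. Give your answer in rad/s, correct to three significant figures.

39.2

ω = 129 rad/s (converted from 1232 rpm).
The rod makes angle φ with the slider axis where L sinφ = r sinθ; differentiating, L cosφ·φ̇ = r ω cosθ.
L cosφ = √(L² − r² sin²θ) = 0.13633 m.
|ω_rod| = r ω |cosθ| / √(L² − r² sin²θ) = 0.0514·129·0.80489/0.13633 = 39.152 rad/s.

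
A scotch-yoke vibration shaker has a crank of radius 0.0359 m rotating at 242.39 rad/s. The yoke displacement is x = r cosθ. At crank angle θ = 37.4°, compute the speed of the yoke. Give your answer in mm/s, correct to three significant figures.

5290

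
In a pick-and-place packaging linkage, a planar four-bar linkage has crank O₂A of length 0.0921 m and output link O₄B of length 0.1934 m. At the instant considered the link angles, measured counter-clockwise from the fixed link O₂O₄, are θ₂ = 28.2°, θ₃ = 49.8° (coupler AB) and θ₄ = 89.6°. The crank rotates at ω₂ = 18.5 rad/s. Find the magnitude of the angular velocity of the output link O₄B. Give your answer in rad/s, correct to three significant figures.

5.07

ω₂ = 18.5 rad/s
Differentiating the loop-closure r₂e^{iθ₂}+r₃e^{iθ₃}=r₁+r₄e^{iθ₄} gives r₂ω₂e^{iθ₂}+r₃ω₃e^{iθ₃}=r₄ω₄e^{iθ₄}.
Eliminating the other unknown: ω₄ = r₂ω₂ sin(θ₂−θ₃) / [r₄ sin(θ₄−θ₃)].
Numerator sine = -0.36812; denominator sine = +0.64011.
Result = 0.0921·18.5·(-0.36812) / (0.1934·(+0.64011)) = -5.0666 rad/s; magnitude 5.0666 rad/s.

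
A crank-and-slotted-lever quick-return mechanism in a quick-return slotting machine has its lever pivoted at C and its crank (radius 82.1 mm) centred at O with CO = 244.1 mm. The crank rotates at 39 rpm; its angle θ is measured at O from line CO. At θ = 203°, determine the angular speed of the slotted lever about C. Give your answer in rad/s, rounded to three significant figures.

1.62

ω = 4.084 rad/s (from 39 rpm).
Crank pin A relative to C: A = (d + r cosθ, r sinθ); lever angle φ = atan2(r sinθ, d + r cosθ).
Differentiating tanφ: φ̇ = rω(d cosθ + r)/(d² + r² + 2dr cosθ).
d² + r² + 2dr cosθ = |CA|² = 0.0294303 m²;  d cosθ + r = -0.1426 m.
|ω_lever| = |0.0821·4.084·-0.1426| / 0.0294303 = 1.6246 rad/s.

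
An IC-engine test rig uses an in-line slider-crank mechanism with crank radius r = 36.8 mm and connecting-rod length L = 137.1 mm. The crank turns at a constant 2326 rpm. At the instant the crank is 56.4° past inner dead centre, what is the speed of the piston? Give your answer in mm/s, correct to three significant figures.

ω = 2π·2326/60 = 243.6 rad/s
For an in-line slider-crank, x = r cosθ + √(L² − r² sin²θ), so v = −rω sinθ·[1 + r cosθ/√(L² − r² sin²θ)].
With r = 0.0368 m, L = 0.1371 m, θ = 56.4°: √(L² − r² sin²θ) = 0.13363 m.
v = −0.0368·243.6·0.83292·[1 + 0.0368·0.55339/0.13363] = -8.6038 m/s.
|v| = 8.6038 m/s = 8603.8 mm/s.

8600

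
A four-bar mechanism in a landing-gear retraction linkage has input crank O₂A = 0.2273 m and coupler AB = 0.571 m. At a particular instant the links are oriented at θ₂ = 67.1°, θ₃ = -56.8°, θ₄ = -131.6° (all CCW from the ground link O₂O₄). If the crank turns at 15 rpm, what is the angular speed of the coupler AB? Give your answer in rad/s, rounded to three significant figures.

ω₂ = 1.571 rad/s (from 15 rpm).
Differentiating the loop-closure r₂e^{iθ₂}+r₃e^{iθ₃}=r₁+r₄e^{iθ₄} gives r₂ω₂e^{iθ₂}+r₃ω₃e^{iθ₃}=r₄ω₄e^{iθ₄}.
Eliminating the other unknown: ω₃ = r₂ω₂ sin(θ₄−θ₂) / [r₃ sin(θ₃−θ₄)].
Numerator sine = +0.32061; denominator sine = +0.96502.
Result = 0.2273·1.571·(+0.32061) / (0.571·(+0.96502)) = +0.20774 rad/s; magnitude 0.20774 rad/s.

0.208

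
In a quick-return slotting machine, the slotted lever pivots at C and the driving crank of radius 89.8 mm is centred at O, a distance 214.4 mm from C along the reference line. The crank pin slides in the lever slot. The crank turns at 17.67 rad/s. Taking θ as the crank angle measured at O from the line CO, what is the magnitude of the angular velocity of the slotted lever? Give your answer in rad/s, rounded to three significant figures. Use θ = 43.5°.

ω = 17.67 rad/s
Crank pin A relative to C: A = (d + r cosθ, r sinθ); lever angle φ = atan2(r sinθ, d + r cosθ).
Differentiating tanφ: φ̇ = rω(d cosθ + r)/(d² + r² + 2dr cosθ).
d² + r² + 2dr cosθ = |CA|² = 0.0819628 m²;  d cosθ + r = +0.24532 m.
|ω_lever| = |0.0898·17.67·+0.24532| / 0.0819628 = 4.7493 rad/s.

4.75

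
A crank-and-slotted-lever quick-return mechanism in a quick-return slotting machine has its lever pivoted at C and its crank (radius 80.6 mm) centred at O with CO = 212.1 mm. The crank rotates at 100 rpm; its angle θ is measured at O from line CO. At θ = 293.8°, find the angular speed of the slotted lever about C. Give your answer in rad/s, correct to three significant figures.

2.15

ω = 10.47 rad/s (from 100 rpm).
Crank pin A relative to C: A = (d + r cosθ, r sinθ); lever angle φ = atan2(r sinθ, d + r cosθ).
Differentiating tanφ: φ̇ = rω(d cosθ + r)/(d² + r² + 2dr cosθ).
d² + r² + 2dr cosθ = |CA|² = 0.0652802 m²;  d cosθ + r = +0.16619 m.
|ω_lever| = |0.0806·10.47·+0.16619| / 0.0652802 = 2.1488 rad/s.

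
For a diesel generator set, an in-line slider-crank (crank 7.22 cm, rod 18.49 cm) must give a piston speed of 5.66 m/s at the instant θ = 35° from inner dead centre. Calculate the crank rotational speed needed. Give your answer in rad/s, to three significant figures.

For an in-line slider-crank, |v_piston| = rω|sinθ|·[1 + r cosθ/√(L² − r² sin²θ)].
With r = 0.0722 m, L = 0.1849 m, θ = 35°: the bracketed kinematic factor |dx/dθ| = 0.055004 m.
ω = v/|dx/dθ| = 5.66/0.055004 = 102.9 rad/s.

103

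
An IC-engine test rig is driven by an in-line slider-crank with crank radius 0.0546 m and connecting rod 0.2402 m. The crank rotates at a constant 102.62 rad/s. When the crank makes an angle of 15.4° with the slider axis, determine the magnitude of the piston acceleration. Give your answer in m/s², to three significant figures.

ω = 102.6 rad/s
x(θ) = r cosθ + √(L² − r² sin²θ); with ω constant, a = ω²·d²x/dθ².
d²x/dθ² = −r cosθ − r²(cos2θ)/√u − r⁴ sin²2θ/(4u^{3/2}),  u = L² − r² sin²θ = 0.0574858 m².
Substituting r = 0.0546 m, L = 0.2402 m, θ = 15.4°: d²x/dθ² = -0.063362 m.
a = ω²·d²x/dθ² = (102.6)²·(-0.063362) = -667.26 m/s²;  |a| = 667.26 m/s².

667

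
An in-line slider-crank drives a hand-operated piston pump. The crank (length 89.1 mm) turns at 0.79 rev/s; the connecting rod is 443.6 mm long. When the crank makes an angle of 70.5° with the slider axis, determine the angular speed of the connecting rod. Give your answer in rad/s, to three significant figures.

ω = 4.964 rad/s (converted from 0.79 rev/s).
The rod makes angle φ with the slider axis where L sinφ = r sinθ; differentiating, L cosφ·φ̇ = r ω cosθ.
L cosφ = √(L² − r² sin²θ) = 0.43558 m.
|ω_rod| = r ω |cosθ| / √(L² − r² sin²θ) = 0.0891·4.964·0.33381/0.43558 = 0.33893 rad/s.

0.339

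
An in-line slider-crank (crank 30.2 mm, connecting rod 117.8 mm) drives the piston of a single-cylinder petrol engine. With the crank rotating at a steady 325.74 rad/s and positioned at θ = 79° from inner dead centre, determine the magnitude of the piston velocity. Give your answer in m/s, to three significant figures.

10.1

ω = 325.7 rad/s
For an in-line slider-crank, x = r cosθ + √(L² − r² sin²θ), so v = −rω sinθ·[1 + r cosθ/√(L² − r² sin²θ)].
With r = 0.0302 m, L = 0.1178 m, θ = 79°: √(L² − r² sin²θ) = 0.11401 m.
v = −0.0302·325.7·0.98163·[1 + 0.0302·0.19081/0.11401] = -10.145 m/s.
|v| = 10.145 m/s.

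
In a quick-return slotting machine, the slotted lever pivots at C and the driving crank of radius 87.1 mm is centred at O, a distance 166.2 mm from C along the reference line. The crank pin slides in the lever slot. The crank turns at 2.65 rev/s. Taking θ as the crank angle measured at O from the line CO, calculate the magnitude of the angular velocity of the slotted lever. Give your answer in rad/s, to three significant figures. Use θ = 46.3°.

ω = 16.65 rad/s (from 2.65 rev/s).
Crank pin A relative to C: A = (d + r cosθ, r sinθ); lever angle φ = atan2(r sinθ, d + r cosθ).
Differentiating tanφ: φ̇ = rω(d cosθ + r)/(d² + r² + 2dr cosθ).
d² + r² + 2dr cosθ = |CA|² = 0.0552113 m²;  d cosθ + r = +0.20192 m.
|ω_lever| = |0.0871·16.65·+0.20192| / 0.0552113 = 5.304 rad/s.

5.30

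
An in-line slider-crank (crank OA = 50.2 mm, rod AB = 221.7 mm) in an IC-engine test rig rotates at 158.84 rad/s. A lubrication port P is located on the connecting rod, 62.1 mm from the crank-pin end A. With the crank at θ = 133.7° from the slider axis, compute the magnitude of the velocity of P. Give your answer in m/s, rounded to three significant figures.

6.79

ω = 158.8 rad/s.  Crank-pin speed |V_A| = rω = 7.9738 m/s, perpendicular to OA.
Rod angle: sinφ = −(r/L) sinθ ⇒ φ = -9.422°; ω_rod = −rω cosθ/√(L²−r²sin²θ) = +25.188 rad/s.
V_P = V_A + ω_rod × AP, with AP = 0.0621 m along the rod.
Components: V_Px = −rω sinθ − a·ω_rod·sinφ = -5.5087 m/s;  V_Py = rω cosθ + a·ω_rod·cosφ = -3.9658 m/s.
|V_P| = √(V_Px² + V_Py²) = 6.7878 m/s.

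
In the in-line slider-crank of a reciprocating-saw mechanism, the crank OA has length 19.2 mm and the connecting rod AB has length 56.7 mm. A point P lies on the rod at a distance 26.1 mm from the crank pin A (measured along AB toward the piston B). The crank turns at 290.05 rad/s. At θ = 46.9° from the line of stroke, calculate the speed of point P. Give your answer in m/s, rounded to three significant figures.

ω = 290.1 rad/s.  Crank-pin speed |V_A| = rω = 5.569 m/s, perpendicular to OA.
Rod angle: sinφ = −(r/L) sinθ ⇒ φ = -14.315°; ω_rod = −rω cosθ/√(L²−r²sin²θ) = -69.26 rad/s.
V_P = V_A + ω_rod × AP, with AP = 0.0261 m along the rod.
Components: V_Px = −rω sinθ − a·ω_rod·sinφ = -4.5132 m/s;  V_Py = rω cosθ + a·ω_rod·cosφ = +2.0536 m/s.
|V_P| = √(V_Px² + V_Py²) = 4.9584 m/s.

4.96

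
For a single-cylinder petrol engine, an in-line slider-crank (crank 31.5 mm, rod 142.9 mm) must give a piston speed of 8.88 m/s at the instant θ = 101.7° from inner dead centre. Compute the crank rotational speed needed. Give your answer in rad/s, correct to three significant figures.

302

For an in-line slider-crank, |v_piston| = rω|sinθ|·[1 + r cosθ/√(L² − r² sin²θ)].
With r = 0.0315 m, L = 0.1429 m, θ = 101.7°: the bracketed kinematic factor |dx/dθ| = 0.029433 m.
ω = v/|dx/dθ| = 8.88/0.029433 = 301.7 rad/s.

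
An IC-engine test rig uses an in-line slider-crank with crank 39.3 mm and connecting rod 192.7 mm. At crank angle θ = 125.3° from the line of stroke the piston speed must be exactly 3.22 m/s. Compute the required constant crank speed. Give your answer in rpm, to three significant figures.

1090

For an in-line slider-crank, |v_piston| = rω|sinθ|·[1 + r cosθ/√(L² − r² sin²θ)].
With r = 0.0393 m, L = 0.1927 m, θ = 125.3°: the bracketed kinematic factor |dx/dθ| = 0.028241 m.
ω = v/|dx/dθ| = 3.22/0.028241 = 114.02 rad/s.
N = 60ω/(2π) = 1088.8 rpm.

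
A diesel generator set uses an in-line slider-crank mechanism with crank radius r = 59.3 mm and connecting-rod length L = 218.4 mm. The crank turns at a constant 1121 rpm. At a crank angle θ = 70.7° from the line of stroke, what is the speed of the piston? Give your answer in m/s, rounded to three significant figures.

7.18

ω = 2π·1121/60 = 117.4 rad/s
For an in-line slider-crank, x = r cosθ + √(L² − r² sin²θ), so v = −rω sinθ·[1 + r cosθ/√(L² − r² sin²θ)].
With r = 0.0593 m, L = 0.2184 m, θ = 70.7°: √(L² − r² sin²θ) = 0.21111 m.
v = −0.0593·117.4·0.94380·[1 + 0.0593·0.33051/0.21111] = -7.18 m/s.
|v| = 7.18 m/s.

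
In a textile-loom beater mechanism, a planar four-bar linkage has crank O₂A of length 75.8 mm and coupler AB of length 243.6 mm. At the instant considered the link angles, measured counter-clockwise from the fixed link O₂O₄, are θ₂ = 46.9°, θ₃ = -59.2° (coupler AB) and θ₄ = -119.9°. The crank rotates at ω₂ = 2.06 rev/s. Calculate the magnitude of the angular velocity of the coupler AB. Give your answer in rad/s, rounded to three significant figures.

1.05

ω₂ = 12.94 rad/s (from 2.06 rev/s).
Differentiating the loop-closure r₂e^{iθ₂}+r₃e^{iθ₃}=r₁+r₄e^{iθ₄} gives r₂ω₂e^{iθ₂}+r₃ω₃e^{iθ₃}=r₄ω₄e^{iθ₄}.
Eliminating the other unknown: ω₃ = r₂ω₂ sin(θ₄−θ₂) / [r₃ sin(θ₃−θ₄)].
Numerator sine = -0.22835; denominator sine = +0.87207.
Result = 0.0758·12.94·(-0.22835) / (0.2436·(+0.87207)) = -1.0546 rad/s; magnitude 1.0546 rad/s.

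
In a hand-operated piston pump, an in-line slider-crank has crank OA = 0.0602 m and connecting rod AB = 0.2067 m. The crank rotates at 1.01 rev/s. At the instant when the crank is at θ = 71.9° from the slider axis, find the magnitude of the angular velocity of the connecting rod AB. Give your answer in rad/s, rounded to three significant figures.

ω = 6.346 rad/s (converted from 1.01 rev/s).
The rod makes angle φ with the slider axis where L sinφ = r sinθ; differentiating, L cosφ·φ̇ = r ω cosθ.
L cosφ = √(L² − r² sin²θ) = 0.19862 m.
|ω_rod| = r ω |cosθ| / √(L² − r² sin²θ) = 0.0602·6.346·0.31068/0.19862 = 0.59756 rad/s.

0.598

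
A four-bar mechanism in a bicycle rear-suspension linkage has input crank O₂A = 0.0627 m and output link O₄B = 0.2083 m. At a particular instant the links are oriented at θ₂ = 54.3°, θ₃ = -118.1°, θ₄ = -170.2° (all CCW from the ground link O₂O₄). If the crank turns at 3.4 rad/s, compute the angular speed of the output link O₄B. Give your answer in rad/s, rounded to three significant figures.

0.172

ω₂ = 3.4 rad/s
Differentiating the loop-closure r₂e^{iθ₂}+r₃e^{iθ₃}=r₁+r₄e^{iθ₄} gives r₂ω₂e^{iθ₂}+r₃ω₃e^{iθ₃}=r₄ω₄e^{iθ₄}.
Eliminating the other unknown: ω₄ = r₂ω₂ sin(θ₂−θ₃) / [r₄ sin(θ₄−θ₃)].
Numerator sine = +0.13226; denominator sine = -0.78908.
Result = 0.0627·3.4·(+0.13226) / (0.2083·(-0.78908)) = -0.17153 rad/s; magnitude 0.17153 rad/s.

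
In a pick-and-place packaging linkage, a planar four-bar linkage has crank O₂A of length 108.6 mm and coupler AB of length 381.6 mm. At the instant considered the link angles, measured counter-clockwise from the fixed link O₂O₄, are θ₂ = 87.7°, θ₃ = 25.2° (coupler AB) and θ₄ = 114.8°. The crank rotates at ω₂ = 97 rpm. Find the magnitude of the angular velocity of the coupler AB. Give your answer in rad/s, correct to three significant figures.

ω₂ = 10.16 rad/s (from 97 rpm).
Differentiating the loop-closure r₂e^{iθ₂}+r₃e^{iθ₃}=r₁+r₄e^{iθ₄} gives r₂ω₂e^{iθ₂}+r₃ω₃e^{iθ₃}=r₄ω₄e^{iθ₄}.
Eliminating the other unknown: ω₃ = r₂ω₂ sin(θ₄−θ₂) / [r₃ sin(θ₃−θ₄)].
Numerator sine = +0.45554; denominator sine = -0.99998.
Result = 0.1086·10.16·(+0.45554) / (0.3816·(-0.99998)) = -1.3169 rad/s; magnitude 1.3169 rad/s.

1.32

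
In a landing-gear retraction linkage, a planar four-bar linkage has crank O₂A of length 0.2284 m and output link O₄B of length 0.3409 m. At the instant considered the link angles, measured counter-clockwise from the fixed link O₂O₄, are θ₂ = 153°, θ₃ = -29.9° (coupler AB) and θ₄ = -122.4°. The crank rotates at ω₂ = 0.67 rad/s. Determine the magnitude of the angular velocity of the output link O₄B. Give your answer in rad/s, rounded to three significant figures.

0.0227

ω₂ = 0.67 rad/s
Differentiating the loop-closure r₂e^{iθ₂}+r₃e^{iθ₃}=r₁+r₄e^{iθ₄} gives r₂ω₂e^{iθ₂}+r₃ω₃e^{iθ₃}=r₄ω₄e^{iθ₄}.
Eliminating the other unknown: ω₄ = r₂ω₂ sin(θ₂−θ₃) / [r₄ sin(θ₄−θ₃)].
Numerator sine = -0.05059; denominator sine = -0.99905.
Result = 0.2284·0.67·(-0.05059) / (0.3409·(-0.99905)) = +0.022733 rad/s; magnitude 0.022733 rad/s.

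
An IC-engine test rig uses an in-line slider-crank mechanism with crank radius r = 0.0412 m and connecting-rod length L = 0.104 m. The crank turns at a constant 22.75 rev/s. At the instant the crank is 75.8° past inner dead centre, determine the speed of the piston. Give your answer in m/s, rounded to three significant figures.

6.31

ω = 2π·22.8 = 142.9 rad/s
For an in-line slider-crank, x = r cosθ + √(L² − r² sin²θ), so v = −rω sinθ·[1 + r cosθ/√(L² − r² sin²θ)].
With r = 0.0412 m, L = 0.104 m, θ = 75.8°: √(L² − r² sin²θ) = 0.096025 m.
v = −0.0412·142.9·0.96945·[1 + 0.0412·0.24531/0.096025] = -6.3102 m/s.
|v| = 6.3102 m/s.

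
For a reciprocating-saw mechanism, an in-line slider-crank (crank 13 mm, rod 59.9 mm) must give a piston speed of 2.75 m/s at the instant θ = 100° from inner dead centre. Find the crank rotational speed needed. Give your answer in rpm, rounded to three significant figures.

2130

For an in-line slider-crank, |v_piston| = rω|sinθ|·[1 + r cosθ/√(L² − r² sin²θ)].
With r = 0.013 m, L = 0.0599 m, θ = 100°: the bracketed kinematic factor |dx/dθ| = 0.012309 m.
ω = v/|dx/dθ| = 2.75/0.012309 = 223.42 rad/s.
N = 60ω/(2π) = 2133.5 rpm.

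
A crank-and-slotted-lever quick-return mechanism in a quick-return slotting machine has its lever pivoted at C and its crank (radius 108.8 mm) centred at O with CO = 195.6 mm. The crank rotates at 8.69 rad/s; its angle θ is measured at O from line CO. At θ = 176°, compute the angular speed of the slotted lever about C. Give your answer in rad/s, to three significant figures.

ω = 8.69 rad/s
Crank pin A relative to C: A = (d + r cosθ, r sinθ); lever angle φ = atan2(r sinθ, d + r cosθ).
Differentiating tanφ: φ̇ = rω(d cosθ + r)/(d² + r² + 2dr cosθ).
d² + r² + 2dr cosθ = |CA|² = 0.00763792 m²;  d cosθ + r = -0.086324 m.
|ω_lever| = |0.1088·8.69·-0.086324| / 0.00763792 = 10.686 rad/s.

10.7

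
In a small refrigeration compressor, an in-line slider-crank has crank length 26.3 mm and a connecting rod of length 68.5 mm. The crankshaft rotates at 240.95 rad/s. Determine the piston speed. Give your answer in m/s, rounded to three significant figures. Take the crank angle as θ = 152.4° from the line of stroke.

ω = 240.9 rad/s
For an in-line slider-crank, x = r cosθ + √(L² − r² sin²θ), so v = −rω sinθ·[1 + r cosθ/√(L² − r² sin²θ)].
With r = 0.0263 m, L = 0.0685 m, θ = 152.4°: √(L² − r² sin²θ) = 0.067408 m.
v = −0.0263·240.9·0.46330·[1 + 0.0263·-0.88620/0.067408] = -1.9208 m/s.
|v| = 1.9208 m/s.

1.92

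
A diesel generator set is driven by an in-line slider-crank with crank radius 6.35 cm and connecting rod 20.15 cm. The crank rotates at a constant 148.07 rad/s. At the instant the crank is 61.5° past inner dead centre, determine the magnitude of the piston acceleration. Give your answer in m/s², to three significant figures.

424

ω = 148.1 rad/s
x(θ) = r cosθ + √(L² − r² sin²θ); with ω constant, a = ω²·d²x/dθ².
d²x/dθ² = −r cosθ − r²(cos2θ)/√u − r⁴ sin²2θ/(4u^{3/2}),  u = L² − r² sin²θ = 0.0374881 m².
Substituting r = 0.0635 m, L = 0.2015 m, θ = 61.5°: d²x/dθ² = -0.019351 m.
a = ω²·d²x/dθ² = (148.1)²·(-0.019351) = -424.26 m/s²;  |a| = 424.26 m/s².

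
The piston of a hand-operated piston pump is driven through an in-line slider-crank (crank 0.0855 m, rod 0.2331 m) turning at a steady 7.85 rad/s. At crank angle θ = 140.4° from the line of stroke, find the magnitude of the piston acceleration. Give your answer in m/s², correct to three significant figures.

3.62

ω = 7.85 rad/s
x(θ) = r cosθ + √(L² − r² sin²θ); with ω constant, a = ω²·d²x/dθ².
d²x/dθ² = −r cosθ − r²(cos2θ)/√u − r⁴ sin²2θ/(4u^{3/2}),  u = L² − r² sin²θ = 0.0513654 m².
Substituting r = 0.0855 m, L = 0.2331 m, θ = 140.4°: d²x/dθ² = +0.058728 m.
a = ω²·d²x/dθ² = (7.85)²·(+0.058728) = +3.6189 m/s²;  |a| = 3.6189 m/s².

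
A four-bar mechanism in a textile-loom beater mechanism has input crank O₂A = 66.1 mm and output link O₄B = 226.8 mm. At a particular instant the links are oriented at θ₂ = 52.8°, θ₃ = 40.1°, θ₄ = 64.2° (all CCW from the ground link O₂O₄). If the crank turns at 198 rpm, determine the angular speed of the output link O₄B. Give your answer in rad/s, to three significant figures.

3.25

ω₂ = 20.73 rad/s (from 198 rpm).
Differentiating the loop-closure r₂e^{iθ₂}+r₃e^{iθ₃}=r₁+r₄e^{iθ₄} gives r₂ω₂e^{iθ₂}+r₃ω₃e^{iθ₃}=r₄ω₄e^{iθ₄}.
Eliminating the other unknown: ω₄ = r₂ω₂ sin(θ₂−θ₃) / [r₄ sin(θ₄−θ₃)].
Numerator sine = +0.21985; denominator sine = +0.40833.
Result = 0.0661·20.73·(+0.21985) / (0.2268·(+0.40833)) = +3.2536 rad/s; magnitude 3.2536 rad/s.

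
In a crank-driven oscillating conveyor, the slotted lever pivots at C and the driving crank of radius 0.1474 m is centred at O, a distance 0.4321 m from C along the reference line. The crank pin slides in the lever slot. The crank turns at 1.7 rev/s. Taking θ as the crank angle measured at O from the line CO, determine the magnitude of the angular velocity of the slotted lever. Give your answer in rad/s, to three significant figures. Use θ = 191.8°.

5.18

ω = 10.68 rad/s (from 1.7 rev/s).
Crank pin A relative to C: A = (d + r cosθ, r sinθ); lever angle φ = atan2(r sinθ, d + r cosθ).
Differentiating tanφ: φ̇ = rω(d cosθ + r)/(d² + r² + 2dr cosθ).
d² + r² + 2dr cosθ = |CA|² = 0.083746 m²;  d cosθ + r = -0.27557 m.
|ω_lever| = |0.1474·10.68·-0.27557| / 0.083746 = 5.1807 rad/s.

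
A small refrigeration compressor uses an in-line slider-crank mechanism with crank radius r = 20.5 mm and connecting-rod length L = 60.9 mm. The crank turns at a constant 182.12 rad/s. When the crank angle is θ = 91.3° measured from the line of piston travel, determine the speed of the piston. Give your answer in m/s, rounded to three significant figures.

3.70

ω = 182.1 rad/s
For an in-line slider-crank, x = r cosθ + √(L² − r² sin²θ), so v = −rω sinθ·[1 + r cosθ/√(L² − r² sin²θ)].
With r = 0.0205 m, L = 0.0609 m, θ = 91.3°: √(L² − r² sin²θ) = 0.057348 m.
v = −0.0205·182.1·0.99974·[1 + 0.0205·-0.02269/0.057348] = -3.7022 m/s.
|v| = 3.7022 m/s.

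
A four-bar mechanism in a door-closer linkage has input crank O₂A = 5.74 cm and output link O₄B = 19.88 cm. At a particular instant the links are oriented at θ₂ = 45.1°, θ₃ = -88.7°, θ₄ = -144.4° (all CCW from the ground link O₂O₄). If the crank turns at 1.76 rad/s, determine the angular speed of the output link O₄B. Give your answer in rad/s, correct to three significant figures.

0.444

ω₂ = 1.76 rad/s
Differentiating the loop-closure r₂e^{iθ₂}+r₃e^{iθ₃}=r₁+r₄e^{iθ₄} gives r₂ω₂e^{iθ₂}+r₃ω₃e^{iθ₃}=r₄ω₄e^{iθ₄}.
Eliminating the other unknown: ω₄ = r₂ω₂ sin(θ₂−θ₃) / [r₄ sin(θ₄−θ₃)].
Numerator sine = +0.72176; denominator sine = -0.82610.
Result = 0.0574·1.76·(+0.72176) / (0.1988·(-0.82610)) = -0.44399 rad/s; magnitude 0.44399 rad/s.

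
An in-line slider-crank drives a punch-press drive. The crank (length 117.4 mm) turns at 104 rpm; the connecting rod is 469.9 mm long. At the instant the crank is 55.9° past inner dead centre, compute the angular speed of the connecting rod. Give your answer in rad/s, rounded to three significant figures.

ω = 10.89 rad/s (converted from 104 rpm).
The rod makes angle φ with the slider axis where L sinφ = r sinθ; differentiating, L cosφ·φ̇ = r ω cosθ.
L cosφ = √(L² − r² sin²θ) = 0.45973 m.
|ω_rod| = r ω |cosθ| / √(L² − r² sin²θ) = 0.1174·10.89·0.56064/0.45973 = 1.5592 rad/s.

1.56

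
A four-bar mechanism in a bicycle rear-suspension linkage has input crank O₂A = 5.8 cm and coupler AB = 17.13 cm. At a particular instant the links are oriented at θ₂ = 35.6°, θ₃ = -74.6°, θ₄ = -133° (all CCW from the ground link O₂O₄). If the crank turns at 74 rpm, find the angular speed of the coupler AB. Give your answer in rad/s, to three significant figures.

0.609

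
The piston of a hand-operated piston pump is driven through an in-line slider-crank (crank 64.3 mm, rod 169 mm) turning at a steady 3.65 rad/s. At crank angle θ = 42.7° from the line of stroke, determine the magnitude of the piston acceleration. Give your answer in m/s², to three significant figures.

ω = 3.65 rad/s
x(θ) = r cosθ + √(L² − r² sin²θ); with ω constant, a = ω²·d²x/dθ².
d²x/dθ² = −r cosθ − r²(cos2θ)/√u − r⁴ sin²2θ/(4u^{3/2}),  u = L² − r² sin²θ = 0.0266595 m².
Substituting r = 0.0643 m, L = 0.169 m, θ = 42.7°: d²x/dθ² = -0.050261 m.
a = ω²·d²x/dθ² = (3.65)²·(-0.050261) = -0.66961 m/s²;  |a| = 0.66961 m/s².

0.670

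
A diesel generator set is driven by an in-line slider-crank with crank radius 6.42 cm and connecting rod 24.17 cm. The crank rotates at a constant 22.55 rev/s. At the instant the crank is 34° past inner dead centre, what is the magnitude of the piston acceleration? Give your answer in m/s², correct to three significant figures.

ω = 2π·22.5 = 141.7 rad/s
x(θ) = r cosθ + √(L² − r² sin²θ); with ω constant, a = ω²·d²x/dθ².
d²x/dθ² = −r cosθ − r²(cos2θ)/√u − r⁴ sin²2θ/(4u^{3/2}),  u = L² − r² sin²θ = 0.0571301 m².
Substituting r = 0.0642 m, L = 0.2417 m, θ = 34°: d²x/dθ² = -0.059951 m.
a = ω²·d²x/dθ² = (141.7)²·(-0.059951) = -1203.5 m/s²;  |a| = 1203.5 m/s².

1200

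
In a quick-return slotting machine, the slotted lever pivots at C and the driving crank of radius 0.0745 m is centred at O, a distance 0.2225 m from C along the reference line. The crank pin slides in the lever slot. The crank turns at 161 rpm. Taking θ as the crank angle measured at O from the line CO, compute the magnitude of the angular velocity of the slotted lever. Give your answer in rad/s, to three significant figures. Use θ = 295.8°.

ω = 16.86 rad/s (from 161 rpm).
Crank pin A relative to C: A = (d + r cosθ, r sinθ); lever angle φ = atan2(r sinθ, d + r cosθ).
Differentiating tanφ: φ̇ = rω(d cosθ + r)/(d² + r² + 2dr cosθ).
d² + r² + 2dr cosθ = |CA|² = 0.0694855 m²;  d cosθ + r = +0.17134 m.
|ω_lever| = |0.0745·16.86·+0.17134| / 0.0694855 = 3.0972 rad/s.

3.10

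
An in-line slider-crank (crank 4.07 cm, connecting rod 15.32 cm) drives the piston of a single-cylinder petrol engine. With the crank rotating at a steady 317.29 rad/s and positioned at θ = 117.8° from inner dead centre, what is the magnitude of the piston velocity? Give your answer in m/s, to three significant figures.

ω = 317.3 rad/s
For an in-line slider-crank, x = r cosθ + √(L² − r² sin²θ), so v = −rω sinθ·[1 + r cosθ/√(L² − r² sin²θ)].
With r = 0.0407 m, L = 0.1532 m, θ = 117.8°: √(L² − r² sin²θ) = 0.14891 m.
v = −0.0407·317.3·0.88458·[1 + 0.0407·-0.46639/0.14891] = -9.9671 m/s.
|v| = 9.9671 m/s.

9.97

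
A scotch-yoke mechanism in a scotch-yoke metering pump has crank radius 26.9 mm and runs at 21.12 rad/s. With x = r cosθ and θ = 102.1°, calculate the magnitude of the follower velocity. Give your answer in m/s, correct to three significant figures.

0.556

ω = 21.12 rad/s
x = r cosθ ⇒ ẋ = −rω sinθ.
|v| = rω|sinθ| = 0.0269·21.12·|sin 102.1°| = 0.55551 m/s.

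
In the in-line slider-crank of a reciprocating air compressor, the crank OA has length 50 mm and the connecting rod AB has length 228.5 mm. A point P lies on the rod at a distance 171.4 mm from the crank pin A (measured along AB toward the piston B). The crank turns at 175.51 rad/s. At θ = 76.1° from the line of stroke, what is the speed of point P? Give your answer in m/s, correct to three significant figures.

8.88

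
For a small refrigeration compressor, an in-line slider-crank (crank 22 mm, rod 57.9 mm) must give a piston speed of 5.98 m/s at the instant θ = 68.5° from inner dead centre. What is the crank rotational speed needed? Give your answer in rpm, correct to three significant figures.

2430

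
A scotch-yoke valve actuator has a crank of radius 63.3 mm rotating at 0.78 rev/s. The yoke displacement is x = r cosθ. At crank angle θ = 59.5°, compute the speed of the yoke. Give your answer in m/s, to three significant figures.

0.267

ω = 4.901 rad/s (from 0.78 rev/s).
x = r cosθ ⇒ ẋ = −rω sinθ.
|v| = rω|sinθ| = 0.0633·4.901·|sin 59.5°| = 0.2673 m/s.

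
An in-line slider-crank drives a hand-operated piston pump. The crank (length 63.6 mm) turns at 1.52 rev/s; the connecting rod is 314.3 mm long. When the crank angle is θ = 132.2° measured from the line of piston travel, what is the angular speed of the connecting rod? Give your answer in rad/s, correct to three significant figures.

1.31

ω = 9.55 rad/s (converted from 1.52 rev/s).
The rod makes angle φ with the slider axis where L sinφ = r sinθ; differentiating, L cosφ·φ̇ = r ω cosθ.
L cosφ = √(L² − r² sin²θ) = 0.31075 m.
|ω_rod| = r ω |cosθ| / √(L² − r² sin²θ) = 0.0636·9.55·0.67172/0.31075 = 1.313 rad/s.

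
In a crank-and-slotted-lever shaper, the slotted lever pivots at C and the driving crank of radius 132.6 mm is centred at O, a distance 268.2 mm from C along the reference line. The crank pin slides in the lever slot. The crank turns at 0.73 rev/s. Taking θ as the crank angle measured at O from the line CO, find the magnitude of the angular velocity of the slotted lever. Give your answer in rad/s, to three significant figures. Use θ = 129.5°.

ω = 4.587 rad/s (from 0.73 rev/s).
Crank pin A relative to C: A = (d + r cosθ, r sinθ); lever angle φ = atan2(r sinθ, d + r cosθ).
Differentiating tanφ: φ̇ = rω(d cosθ + r)/(d² + r² + 2dr cosθ).
d² + r² + 2dr cosθ = |CA|² = 0.0442719 m²;  d cosθ + r = -0.037996 m.
|ω_lever| = |0.1326·4.587·-0.037996| / 0.0442719 = 0.52199 rad/s.

0.522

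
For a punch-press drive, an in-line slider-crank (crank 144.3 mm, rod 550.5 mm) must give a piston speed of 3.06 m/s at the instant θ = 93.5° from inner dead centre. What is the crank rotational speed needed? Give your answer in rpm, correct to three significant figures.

For an in-line slider-crank, |v_piston| = rω|sinθ|·[1 + r cosθ/√(L² − r² sin²θ)].
With r = 0.1443 m, L = 0.5505 m, θ = 93.5°: the bracketed kinematic factor |dx/dθ| = 0.14164 m.
ω = v/|dx/dθ| = 3.06/0.14164 = 21.604 rad/s.
N = 60ω/(2π) = 206.3 rpm.

206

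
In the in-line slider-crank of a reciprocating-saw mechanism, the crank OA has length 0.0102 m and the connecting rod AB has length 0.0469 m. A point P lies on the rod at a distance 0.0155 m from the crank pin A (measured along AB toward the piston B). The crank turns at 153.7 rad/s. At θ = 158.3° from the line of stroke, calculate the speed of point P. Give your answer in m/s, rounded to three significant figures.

ω = 153.7 rad/s.  Crank-pin speed |V_A| = rω = 1.5677 m/s, perpendicular to OA.
Rod angle: sinφ = −(r/L) sinθ ⇒ φ = -4.612°; ω_rod = −rω cosθ/√(L²−r²sin²θ) = +31.159 rad/s.
V_P = V_A + ω_rod × AP, with AP = 0.0155 m along the rod.
Components: V_Px = −rω sinθ − a·ω_rod·sinφ = -0.54083 m/s;  V_Py = rω cosθ + a·ω_rod·cosφ = -0.97523 m/s.
|V_P| = √(V_Px² + V_Py²) = 1.1152 m/s.

1.12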